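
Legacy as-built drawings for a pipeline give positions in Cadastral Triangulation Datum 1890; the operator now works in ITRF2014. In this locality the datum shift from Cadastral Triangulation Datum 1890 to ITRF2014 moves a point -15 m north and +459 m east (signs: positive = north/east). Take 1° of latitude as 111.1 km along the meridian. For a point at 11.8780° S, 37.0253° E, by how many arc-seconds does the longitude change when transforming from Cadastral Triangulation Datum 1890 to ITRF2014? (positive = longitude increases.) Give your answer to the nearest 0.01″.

Δλ = 15.20″

At latitude -11.8780°, cos φ = 0.978588.
1° of longitude at this latitude = 111.1 × cos φ = 108.72 km, so Δλ = 459.0 / 108721.1 = 0.0042218° = 15.199″.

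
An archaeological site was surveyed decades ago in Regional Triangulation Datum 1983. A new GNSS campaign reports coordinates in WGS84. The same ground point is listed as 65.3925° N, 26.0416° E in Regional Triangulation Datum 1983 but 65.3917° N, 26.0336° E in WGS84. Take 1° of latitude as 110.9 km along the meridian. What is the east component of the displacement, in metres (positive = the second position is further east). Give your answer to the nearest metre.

ΔE = -369 m

Δφ = 65.3917° − 65.3925° = -0.0008°; Δλ = 26.0336° − 26.0416° = -0.0080°.
ΔN = Δφ × 110900 = -88.7 m; ΔE = Δλ × 110900 × cos(65.3925°) = -0.0080 × 110900 × 0.416400 = -369.4 m.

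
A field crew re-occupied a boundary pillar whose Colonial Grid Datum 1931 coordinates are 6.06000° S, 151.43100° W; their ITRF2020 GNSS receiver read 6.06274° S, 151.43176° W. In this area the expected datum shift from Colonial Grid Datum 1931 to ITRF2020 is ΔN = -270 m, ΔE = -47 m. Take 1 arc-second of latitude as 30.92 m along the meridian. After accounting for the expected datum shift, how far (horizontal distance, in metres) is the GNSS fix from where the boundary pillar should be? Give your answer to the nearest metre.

Observed coordinate differences: Δφ = -0.00274°, Δλ = -0.00076°.
Converting to metres (1° lat = 111312 m, cos φ = 0.994412): observed ΔN = -305.0 m, observed ΔE = -84.1 m.
Subtracting the expected shift leaves a residual of -305.0 − (-270) = -35.0 m north and -84.1 − (-47) = -37.1 m east.
Residual distance = √((-35.0)² + (-37.1)²) = 51.0 m.

51 m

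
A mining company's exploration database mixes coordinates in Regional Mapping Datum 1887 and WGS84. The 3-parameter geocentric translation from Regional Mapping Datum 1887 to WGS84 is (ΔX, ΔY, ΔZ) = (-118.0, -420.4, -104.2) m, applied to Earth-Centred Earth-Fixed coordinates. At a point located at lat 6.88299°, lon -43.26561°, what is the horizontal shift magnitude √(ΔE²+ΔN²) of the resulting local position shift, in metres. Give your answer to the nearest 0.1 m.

The local east axis at (φ, λ) is (−sin λ, cos λ, 0), so ΔE = −sin(-43.26561°)·(-118.0) + cos(-43.26561°)·(-420.4) = -387.00 m.
The local north axis is (−sin φ cos λ, −sin φ sin λ, cos φ), giving ΔN = 10.298 − 34.531 − 103.449 = -127.68 m.
Horizontal magnitude = √(ΔE² + ΔN²) = √((-387.00)² + (-127.68)²) = 407.52 m.

407.5 m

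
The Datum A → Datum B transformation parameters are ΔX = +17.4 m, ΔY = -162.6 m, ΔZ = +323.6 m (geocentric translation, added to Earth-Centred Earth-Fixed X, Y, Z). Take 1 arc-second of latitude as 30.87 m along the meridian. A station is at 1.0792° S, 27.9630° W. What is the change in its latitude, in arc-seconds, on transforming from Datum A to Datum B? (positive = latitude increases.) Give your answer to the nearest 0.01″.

sin φ = -0.018834, cos φ = 0.999823, sin λ = -0.468901, cos λ = 0.883251.
North component: ΔN = −sin φ cos λ·ΔX − sin φ sin λ·ΔY + cos φ·ΔZ = −(-0.018834)(0.883251)(17.4) − (-0.018834)(-0.468901)(-162.6) + (0.999823)(323.6) = 325.27 m.
1° of latitude spans 3600 × 30.87 = 111132 m, so Δφ = 325.27 / 111132 × 3600 = 10.537″.

Δφ = 10.54″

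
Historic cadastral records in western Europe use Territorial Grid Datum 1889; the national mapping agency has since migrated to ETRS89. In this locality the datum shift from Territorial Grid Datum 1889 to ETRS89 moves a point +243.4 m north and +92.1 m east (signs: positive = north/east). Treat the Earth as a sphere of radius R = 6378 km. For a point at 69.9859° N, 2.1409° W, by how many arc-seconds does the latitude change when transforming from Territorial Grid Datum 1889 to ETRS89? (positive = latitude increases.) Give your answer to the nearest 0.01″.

Δφ = 7.87″

On a sphere of radius R, 1 rad of latitude = R, so Δφ = ΔN / R = 243.4 / 6378000 = 3.8162e-05 rad = 7.872″.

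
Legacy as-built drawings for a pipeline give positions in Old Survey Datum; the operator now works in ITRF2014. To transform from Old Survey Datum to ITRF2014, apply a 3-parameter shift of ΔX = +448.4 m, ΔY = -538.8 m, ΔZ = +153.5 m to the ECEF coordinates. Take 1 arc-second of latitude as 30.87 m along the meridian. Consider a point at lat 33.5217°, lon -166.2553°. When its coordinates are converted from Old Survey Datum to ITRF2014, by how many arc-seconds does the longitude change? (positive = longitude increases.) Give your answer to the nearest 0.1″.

Δλ = 24.5″

sin φ = 0.552253, cos φ = 0.833677, sin λ = -0.237596, cos λ = -0.971364.
East component: ΔE = −sin λ·ΔX + cos λ·ΔY = −(-0.237596)(448.4) + (-0.971364)(-538.8) = 629.91 m.
1° of latitude spans 3600 × 30.87 = 111132 m; at latitude φ, 1° of longitude spans that × cos φ = 92648.2 m, so Δλ = 629.91 / 92648.2 × 3600 = 24.476″.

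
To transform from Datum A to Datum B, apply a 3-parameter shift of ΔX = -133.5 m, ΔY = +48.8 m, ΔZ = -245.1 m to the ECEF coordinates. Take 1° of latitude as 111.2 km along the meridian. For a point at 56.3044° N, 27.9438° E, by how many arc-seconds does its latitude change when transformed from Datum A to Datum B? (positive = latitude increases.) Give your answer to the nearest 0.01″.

sin φ = 0.831997, cos φ = 0.554781, sin λ = 0.468605, cos λ = 0.883408.
North component: ΔN = −sin φ cos λ·ΔX − sin φ sin λ·ΔY + cos φ·ΔZ = −(0.831997)(0.883408)(-133.5) − (0.831997)(0.468605)(48.8) + (0.554781)(-245.1) = -56.88 m.
1° of latitude spans 111200 m, so Δφ = -56.88 / 111200 × 3600 = -1.841″.

Δφ = -1.84″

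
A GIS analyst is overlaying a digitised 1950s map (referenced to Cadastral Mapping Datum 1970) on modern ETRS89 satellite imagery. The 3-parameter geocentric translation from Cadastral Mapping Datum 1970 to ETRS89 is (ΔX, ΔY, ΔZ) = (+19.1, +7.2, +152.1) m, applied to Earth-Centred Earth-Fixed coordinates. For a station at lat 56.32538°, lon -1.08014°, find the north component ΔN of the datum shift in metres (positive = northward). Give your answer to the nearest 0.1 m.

ΔN = 68.6 m

At φ = 56.32538°, λ = -1.08014°: sin φ = 0.832200, cos φ = 0.554476, sin λ = -0.018851, cos λ = 0.999822.
ΔN = −sin φ cos λ·ΔX − sin φ sin λ·ΔY + cos φ·ΔZ = −(0.832200)(0.999822)(19.1) − (0.832200)(-0.018851)(7.2) + (0.554476)(152.1) = 68.56 m.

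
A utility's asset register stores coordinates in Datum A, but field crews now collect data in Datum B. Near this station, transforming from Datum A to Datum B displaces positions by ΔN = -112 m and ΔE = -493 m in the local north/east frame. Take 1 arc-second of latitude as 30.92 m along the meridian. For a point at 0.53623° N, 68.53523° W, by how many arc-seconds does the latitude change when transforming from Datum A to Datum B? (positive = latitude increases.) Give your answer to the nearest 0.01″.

1″ of latitude = 30.92 m, so Δφ = -112.0 / 30.92 = -3.622″.

Δφ = -3.62″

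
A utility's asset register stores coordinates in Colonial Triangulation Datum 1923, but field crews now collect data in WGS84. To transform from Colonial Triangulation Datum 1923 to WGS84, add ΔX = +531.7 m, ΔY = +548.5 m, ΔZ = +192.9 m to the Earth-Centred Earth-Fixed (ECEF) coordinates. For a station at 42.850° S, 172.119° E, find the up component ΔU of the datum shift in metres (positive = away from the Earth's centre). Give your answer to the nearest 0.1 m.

ΔU = -462.2 m

The local up (radial) axis is (cos φ cos λ, cos φ sin λ, sin φ), giving ΔU = -386.127 + 55.138 − 131.188 = -462.18 m.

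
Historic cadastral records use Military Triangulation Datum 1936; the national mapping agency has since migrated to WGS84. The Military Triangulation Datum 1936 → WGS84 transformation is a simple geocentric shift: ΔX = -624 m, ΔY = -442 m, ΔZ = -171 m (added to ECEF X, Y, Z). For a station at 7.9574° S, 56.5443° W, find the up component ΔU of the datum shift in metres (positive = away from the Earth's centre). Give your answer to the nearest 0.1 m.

At φ = -7.9574°, λ = -56.5443°: sin φ = -0.138437, cos φ = 0.990371, sin λ = -0.834312, cos λ = 0.551292.
ΔU = cos φ cos λ·ΔX + cos φ sin λ·ΔY + sin φ·ΔZ = (0.990371)(0.551292)(-624) + (0.990371)(-0.834312)(-442) + (-0.138437)(-171) = 48.19 m.

ΔU = 48.2 m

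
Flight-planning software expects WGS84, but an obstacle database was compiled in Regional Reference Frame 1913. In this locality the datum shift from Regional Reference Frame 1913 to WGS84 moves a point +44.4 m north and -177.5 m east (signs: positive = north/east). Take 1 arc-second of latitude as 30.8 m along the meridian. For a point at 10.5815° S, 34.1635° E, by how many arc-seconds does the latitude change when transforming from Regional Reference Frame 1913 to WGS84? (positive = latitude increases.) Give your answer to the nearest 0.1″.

1″ of latitude = 30.80 m, so Δφ = 44.4 / 30.80 = 1.442″.

Δφ = 1.4″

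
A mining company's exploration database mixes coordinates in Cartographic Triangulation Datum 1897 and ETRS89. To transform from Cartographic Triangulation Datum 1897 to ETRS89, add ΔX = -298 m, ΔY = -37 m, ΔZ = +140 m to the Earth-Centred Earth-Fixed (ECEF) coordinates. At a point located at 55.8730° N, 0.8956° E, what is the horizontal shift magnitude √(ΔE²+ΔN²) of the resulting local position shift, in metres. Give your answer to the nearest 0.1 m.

327.3 m

The local east axis at (φ, λ) is (−sin λ, cos λ, 0), so ΔE = −sin(0.8956°)·(-298) + cos(0.8956°)·(-37) = -32.34 m.
The local north axis is (−sin φ cos λ, −sin φ sin λ, cos φ), giving ΔN = 246.653 + 0.479 + 78.544 = 325.68 m.
Horizontal magnitude = √(ΔE² + ΔN²) = √((-32.34)² + 325.68²) = 327.28 m.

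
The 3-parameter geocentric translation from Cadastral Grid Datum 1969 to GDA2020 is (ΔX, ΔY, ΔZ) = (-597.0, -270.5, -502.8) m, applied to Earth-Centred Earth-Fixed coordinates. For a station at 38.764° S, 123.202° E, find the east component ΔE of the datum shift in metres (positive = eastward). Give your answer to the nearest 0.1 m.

At φ = -38.764°, λ = 123.202°: sin φ = -0.626114, cos φ = 0.779732, sin λ = 0.836745, cos λ = -0.547592.
ΔE = −sin λ·ΔX + cos λ·ΔY = −(0.836745)·(-597.0) + (-0.547592)·(-270.5) = 647.66 m.

ΔE = 647.7 m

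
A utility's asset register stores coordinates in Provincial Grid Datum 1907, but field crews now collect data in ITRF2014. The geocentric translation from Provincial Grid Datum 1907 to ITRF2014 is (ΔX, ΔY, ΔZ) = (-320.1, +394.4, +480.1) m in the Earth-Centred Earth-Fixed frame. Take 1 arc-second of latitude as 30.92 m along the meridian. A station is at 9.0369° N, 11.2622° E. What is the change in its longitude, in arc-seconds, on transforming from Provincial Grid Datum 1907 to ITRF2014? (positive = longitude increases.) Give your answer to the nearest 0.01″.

Δλ = 14.71″

sin φ = 0.157071, cos φ = 0.987587, sin λ = 0.195299, cos λ = 0.980744.
East component: ΔE = −sin λ·ΔX + cos λ·ΔY = −(0.195299)(-320.1) + (0.980744)(394.4) = 449.32 m.
1° of latitude spans 3600 × 30.92 = 111312 m; at latitude φ, 1° of longitude spans that × cos φ = 109930.3 m, so Δλ = 449.32 / 109930.3 × 3600 = 14.714″.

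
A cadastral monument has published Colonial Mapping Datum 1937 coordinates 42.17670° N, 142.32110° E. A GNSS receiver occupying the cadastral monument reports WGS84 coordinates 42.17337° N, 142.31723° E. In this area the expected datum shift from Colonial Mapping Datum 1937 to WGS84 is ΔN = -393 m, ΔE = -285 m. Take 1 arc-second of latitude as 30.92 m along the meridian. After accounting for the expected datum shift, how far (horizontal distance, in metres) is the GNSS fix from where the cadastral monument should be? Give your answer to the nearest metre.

41 m

Observed coordinate differences: Δφ = -0.00333°, Δλ = -0.00387°.
Converting to metres (1° lat = 111312 m, cos φ = 0.741078): observed ΔN = -370.7 m, observed ΔE = -319.2 m.
Subtracting the expected shift leaves a residual of -370.7 − (-393) = 22.3 m north and -319.2 − (-285) = -34.2 m east.
Residual distance = √(22.3² + (-34.2)²) = 40.9 m.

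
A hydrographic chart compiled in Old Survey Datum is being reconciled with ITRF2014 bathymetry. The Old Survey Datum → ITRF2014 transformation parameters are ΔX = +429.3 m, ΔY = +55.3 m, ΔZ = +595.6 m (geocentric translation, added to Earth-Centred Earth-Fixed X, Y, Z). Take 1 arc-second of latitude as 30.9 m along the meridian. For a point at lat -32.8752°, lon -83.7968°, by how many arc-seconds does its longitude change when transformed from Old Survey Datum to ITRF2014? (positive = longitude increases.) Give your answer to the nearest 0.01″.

Δλ = 16.68″

sin φ = -0.542811, cos φ = 0.839855, sin λ = -0.994145, cos λ = 0.108055.
East component: ΔE = −sin λ·ΔX + cos λ·ΔY = −(-0.994145)(429.3) + (0.108055)(55.3) = 432.76 m.
1° of latitude spans 3600 × 30.90 = 111240 m; at latitude φ, 1° of longitude spans that × cos φ = 93425.5 m, so Δλ = 432.76 / 93425.5 × 3600 = 16.676″.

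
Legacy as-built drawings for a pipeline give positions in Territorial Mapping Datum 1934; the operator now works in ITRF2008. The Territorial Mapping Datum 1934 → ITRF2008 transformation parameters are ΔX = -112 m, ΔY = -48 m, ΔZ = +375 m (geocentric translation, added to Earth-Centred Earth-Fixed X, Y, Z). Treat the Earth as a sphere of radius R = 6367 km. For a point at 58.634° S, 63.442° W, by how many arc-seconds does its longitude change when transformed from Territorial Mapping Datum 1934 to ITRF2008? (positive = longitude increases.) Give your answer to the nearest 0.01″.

sin φ = -0.853860, cos φ = 0.520503, sin λ = -0.894482, cos λ = 0.447104.
East component: ΔE = −sin λ·ΔX + cos λ·ΔY = −(-0.894482)(-112) + (0.447104)(-48) = -121.64 m.
1° of latitude spans πR/180 = 111125 m; at latitude φ, 1° of longitude spans that × cos φ = 57841.0 m, so Δλ = -121.64 / 57841.0 × 3600 = -7.571″.

Δλ = -7.57″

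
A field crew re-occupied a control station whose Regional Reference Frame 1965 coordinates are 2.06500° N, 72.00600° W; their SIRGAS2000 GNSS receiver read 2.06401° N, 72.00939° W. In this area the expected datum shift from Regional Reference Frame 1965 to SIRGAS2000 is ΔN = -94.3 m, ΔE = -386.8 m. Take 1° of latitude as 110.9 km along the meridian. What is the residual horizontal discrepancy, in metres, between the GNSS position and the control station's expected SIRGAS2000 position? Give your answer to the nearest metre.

Observed coordinate differences: Δφ = -0.00099°, Δλ = -0.00339°.
Converting to metres (1° lat = 110900 m, cos φ = 0.999351): observed ΔN = -109.8 m, observed ΔE = -375.7 m.
Subtracting the expected shift leaves a residual of -109.8 − (-94.3) = -15.5 m north and -375.7 − (-386.8) = 11.1 m east.
Residual distance = √((-15.5)² + 11.1²) = 19.1 m.

19 m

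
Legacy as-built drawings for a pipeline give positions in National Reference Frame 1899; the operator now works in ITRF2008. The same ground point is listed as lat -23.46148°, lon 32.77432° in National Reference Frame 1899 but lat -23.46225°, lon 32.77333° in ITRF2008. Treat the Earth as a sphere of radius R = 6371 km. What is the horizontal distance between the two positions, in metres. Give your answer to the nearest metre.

Δφ = -23.46225° − -23.46148° = -0.00077°; Δλ = 32.77333° − 32.77432° = -0.00099°.
1° along a meridian = πR/180 = 111195 m.
ΔN = Δφ × 111195 = -85.6 m; ΔE = Δλ × 111195 × cos(-23.46148°) = -0.00099 × 111195 × 0.917328 = -101.0 m.
Distance = √(ΔE² + ΔN²) = √((-101.0)² + (-85.6)²) = 132.4 m.

132 m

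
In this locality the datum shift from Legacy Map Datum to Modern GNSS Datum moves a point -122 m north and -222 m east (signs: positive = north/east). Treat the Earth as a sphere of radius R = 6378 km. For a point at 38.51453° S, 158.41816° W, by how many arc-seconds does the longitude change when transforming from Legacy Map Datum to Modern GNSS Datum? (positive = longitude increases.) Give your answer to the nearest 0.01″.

Δλ = -9.18″

At latitude -38.51453°, cos φ = 0.782450.
One radian of longitude at latitude φ spans R cos φ, so Δλ = ΔE / (R cos φ) = -222.0 / (6378000 × 0.782450) = -4.4485e-05 rad = -9.176″.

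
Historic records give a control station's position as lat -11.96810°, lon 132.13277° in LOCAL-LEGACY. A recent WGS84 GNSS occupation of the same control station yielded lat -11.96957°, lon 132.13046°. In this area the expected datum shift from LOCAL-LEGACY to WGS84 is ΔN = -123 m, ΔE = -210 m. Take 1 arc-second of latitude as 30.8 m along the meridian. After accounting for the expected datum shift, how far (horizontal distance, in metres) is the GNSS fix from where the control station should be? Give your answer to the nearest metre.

Observed coordinate differences: Δφ = -0.00147°, Δλ = -0.00231°.
Converting to metres (1° lat = 110880 m, cos φ = 0.978263): observed ΔN = -163.0 m, observed ΔE = -250.6 m.
Subtracting the expected shift leaves a residual of -163.0 − (-123) = -40.0 m north and -250.6 − (-210) = -40.6 m east.
Residual distance = √((-40.0)² + (-40.6)²) = 57.0 m.

57 m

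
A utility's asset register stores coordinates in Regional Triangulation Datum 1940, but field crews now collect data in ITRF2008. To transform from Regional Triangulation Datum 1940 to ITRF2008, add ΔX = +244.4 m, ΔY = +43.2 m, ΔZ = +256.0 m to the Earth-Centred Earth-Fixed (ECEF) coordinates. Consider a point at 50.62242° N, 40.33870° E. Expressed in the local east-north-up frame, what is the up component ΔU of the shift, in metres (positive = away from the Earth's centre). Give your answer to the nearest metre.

At φ = 50.62242°, λ = 40.33870°: sin φ = 0.772982, cos φ = 0.634428, sin λ = 0.647305, cos λ = 0.762231.
ΔU = cos φ cos λ·ΔX + cos φ sin λ·ΔY + sin φ·ΔZ = (0.634428)(0.762231)(244.4) + (0.634428)(0.647305)(43.2) + (0.772982)(256.0) = 333.81 m.

ΔU = 334 m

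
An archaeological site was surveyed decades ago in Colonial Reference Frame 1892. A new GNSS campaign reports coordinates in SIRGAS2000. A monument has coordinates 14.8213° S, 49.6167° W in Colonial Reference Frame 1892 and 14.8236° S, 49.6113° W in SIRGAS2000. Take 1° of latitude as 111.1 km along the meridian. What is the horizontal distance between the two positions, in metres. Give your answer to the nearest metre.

Δφ = -14.8236° − -14.8213° = -0.0023°; Δλ = -49.6113° − -49.6167° = +0.0054°.
ΔN = Δφ × 111100 = -255.5 m; ΔE = Δλ × 111100 × cos(-14.8213°) = +0.0054 × 111100 × 0.966728 = 580.0 m.
Distance = √(ΔE² + ΔN²) = √(580.0² + (-255.5)²) = 633.8 m.

634 m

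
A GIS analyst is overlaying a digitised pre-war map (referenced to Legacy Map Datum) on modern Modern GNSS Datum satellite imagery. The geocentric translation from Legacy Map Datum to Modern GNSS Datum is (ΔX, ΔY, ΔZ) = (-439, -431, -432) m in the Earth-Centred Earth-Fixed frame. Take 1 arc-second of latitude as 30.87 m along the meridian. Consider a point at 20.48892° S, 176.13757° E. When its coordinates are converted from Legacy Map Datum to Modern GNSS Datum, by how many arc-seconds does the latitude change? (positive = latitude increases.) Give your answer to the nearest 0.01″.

sin φ = -0.350026, cos φ = 0.936740, sin λ = 0.067361, cos λ = -0.997729.
North component: ΔN = −sin φ cos λ·ΔX − sin φ sin λ·ΔY + cos φ·ΔZ = −(-0.350026)(-0.997729)(-439) − (-0.350026)(0.067361)(-431) + (0.936740)(-432) = -261.52 m.
1° of latitude spans 3600 × 30.87 = 111132 m, so Δφ = -261.52 / 111132 × 3600 = -8.472″.

Δφ = -8.47″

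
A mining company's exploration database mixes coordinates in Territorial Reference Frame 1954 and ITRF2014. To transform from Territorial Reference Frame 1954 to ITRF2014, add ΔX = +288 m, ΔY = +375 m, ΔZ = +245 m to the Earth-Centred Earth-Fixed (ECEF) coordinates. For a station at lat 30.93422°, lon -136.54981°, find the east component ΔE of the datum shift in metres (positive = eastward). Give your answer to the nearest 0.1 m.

ΔE = -74.2 m

The local east axis at (φ, λ) is (−sin λ, cos λ, 0), so ΔE = −sin(-136.54981°)·288 + cos(-136.54981°)·375 = -74.18 m.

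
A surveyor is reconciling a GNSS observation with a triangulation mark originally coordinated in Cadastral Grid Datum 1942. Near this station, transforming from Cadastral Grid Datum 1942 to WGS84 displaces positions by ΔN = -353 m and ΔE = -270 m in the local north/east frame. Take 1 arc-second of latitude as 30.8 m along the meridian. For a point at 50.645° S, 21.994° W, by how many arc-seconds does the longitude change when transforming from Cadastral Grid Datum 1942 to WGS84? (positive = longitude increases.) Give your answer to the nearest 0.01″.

Δλ = -13.82″

At latitude -50.645°, cos φ = 0.634123.
1″ of longitude at this latitude = 30.80 × cos φ = 19.5310 m, so Δλ = -270.0 / 19.5310 = -13.824″.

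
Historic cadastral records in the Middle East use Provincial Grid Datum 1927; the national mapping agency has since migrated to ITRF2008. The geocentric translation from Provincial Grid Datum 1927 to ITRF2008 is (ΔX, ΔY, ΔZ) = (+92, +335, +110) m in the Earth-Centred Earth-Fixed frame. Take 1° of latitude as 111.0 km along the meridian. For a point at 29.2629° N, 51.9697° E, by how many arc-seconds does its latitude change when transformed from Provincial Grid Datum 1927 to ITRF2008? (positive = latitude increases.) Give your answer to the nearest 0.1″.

Δφ = -2.0″

sin φ = 0.488818, cos φ = 0.872386, sin λ = 0.787685, cos λ = 0.616078.
North component: ΔN = −sin φ cos λ·ΔX − sin φ sin λ·ΔY + cos φ·ΔZ = −(0.488818)(0.616078)(92) − (0.488818)(0.787685)(335) + (0.872386)(110) = -60.73 m.
1° of latitude spans 111000 m, so Δφ = -60.73 / 111000 × 3600 = -1.970″.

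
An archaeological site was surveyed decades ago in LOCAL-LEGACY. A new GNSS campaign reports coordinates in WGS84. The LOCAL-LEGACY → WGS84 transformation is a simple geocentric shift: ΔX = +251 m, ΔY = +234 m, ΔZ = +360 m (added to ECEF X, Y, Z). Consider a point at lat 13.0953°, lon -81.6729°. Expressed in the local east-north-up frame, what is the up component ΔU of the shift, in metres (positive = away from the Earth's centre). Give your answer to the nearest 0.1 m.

ΔU = -108.5 m

At φ = 13.0953°, λ = -81.6729°: sin φ = 0.226571, cos φ = 0.973995, sin λ = -0.989457, cos λ = 0.144824.
ΔU = cos φ cos λ·ΔX + cos φ sin λ·ΔY + sin φ·ΔZ = (0.973995)(0.144824)(251) + (0.973995)(-0.989457)(234) + (0.226571)(360) = -108.54 m.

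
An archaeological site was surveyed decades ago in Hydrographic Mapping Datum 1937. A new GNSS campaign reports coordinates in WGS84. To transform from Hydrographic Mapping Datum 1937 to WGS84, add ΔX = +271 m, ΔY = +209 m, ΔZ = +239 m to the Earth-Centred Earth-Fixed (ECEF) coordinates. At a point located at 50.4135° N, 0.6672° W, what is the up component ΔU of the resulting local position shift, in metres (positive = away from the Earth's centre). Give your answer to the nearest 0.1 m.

ΔU = 355.3 m

At φ = 50.4135°, λ = -0.6672°: sin φ = 0.770663, cos φ = 0.637242, sin λ = -0.011645, cos λ = 0.999932.
ΔU = cos φ cos λ·ΔX + cos φ sin λ·ΔY + sin φ·ΔZ = (0.637242)(0.999932)(271) + (0.637242)(-0.011645)(209) + (0.770663)(239) = 355.32 m.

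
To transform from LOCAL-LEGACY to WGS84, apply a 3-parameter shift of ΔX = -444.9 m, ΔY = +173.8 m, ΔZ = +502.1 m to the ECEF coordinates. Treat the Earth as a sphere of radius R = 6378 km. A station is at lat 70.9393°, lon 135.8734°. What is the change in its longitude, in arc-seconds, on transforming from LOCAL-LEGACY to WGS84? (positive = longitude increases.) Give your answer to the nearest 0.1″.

sin φ = 0.945173, cos φ = 0.326570, sin λ = 0.696246, cos λ = -0.717803.
East component: ΔE = −sin λ·ΔX + cos λ·ΔY = −(0.696246)(-444.9) + (-0.717803)(173.8) = 185.01 m.
1° of latitude spans πR/180 = 111317 m; at latitude φ, 1° of longitude spans that × cos φ = 36352.8 m, so Δλ = 185.01 / 36352.8 × 3600 = 18.321″.

Δλ = 18.3″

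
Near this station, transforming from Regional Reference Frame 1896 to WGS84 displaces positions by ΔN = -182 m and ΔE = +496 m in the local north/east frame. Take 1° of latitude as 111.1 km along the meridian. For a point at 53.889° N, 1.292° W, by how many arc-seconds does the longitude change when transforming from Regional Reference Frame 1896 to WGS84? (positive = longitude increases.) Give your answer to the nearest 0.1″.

Δλ = 27.3″

At latitude 53.889°, cos φ = 0.589351.
1° of longitude at this latitude = 111.1 × cos φ = 65.48 km, so Δλ = 496.0 / 65476.9 = 0.0075752° = 27.271″.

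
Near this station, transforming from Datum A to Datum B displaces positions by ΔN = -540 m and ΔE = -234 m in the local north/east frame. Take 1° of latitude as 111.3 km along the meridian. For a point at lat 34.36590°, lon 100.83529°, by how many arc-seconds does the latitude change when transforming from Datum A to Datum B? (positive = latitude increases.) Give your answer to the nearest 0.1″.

Δφ = -17.5″

1° of latitude = 111.3 km, so Δφ = -540.0 / 111300 = -0.0048518° = -17.466″.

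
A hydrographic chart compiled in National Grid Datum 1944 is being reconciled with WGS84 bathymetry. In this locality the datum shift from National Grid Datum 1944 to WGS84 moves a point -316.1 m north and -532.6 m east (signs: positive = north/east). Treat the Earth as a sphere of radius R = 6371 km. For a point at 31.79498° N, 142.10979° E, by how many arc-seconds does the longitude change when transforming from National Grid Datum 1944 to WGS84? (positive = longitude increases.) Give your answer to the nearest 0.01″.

At latitude 31.79498°, cos φ = 0.849939.
One radian of longitude at latitude φ spans R cos φ, so Δλ = ΔE / (R cos φ) = -532.6 / (6371000 × 0.849939) = -9.8357e-05 rad = -20.288″.

Δλ = -20.29″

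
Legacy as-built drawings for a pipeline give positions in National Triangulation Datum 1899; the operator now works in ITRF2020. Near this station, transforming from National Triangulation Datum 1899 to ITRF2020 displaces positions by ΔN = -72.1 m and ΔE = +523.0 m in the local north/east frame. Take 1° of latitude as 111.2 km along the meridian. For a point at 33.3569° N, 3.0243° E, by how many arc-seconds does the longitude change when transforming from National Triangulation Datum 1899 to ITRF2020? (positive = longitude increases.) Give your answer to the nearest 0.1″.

At latitude 33.3569°, cos φ = 0.835262.
1° of longitude at this latitude = 111.2 × cos φ = 92.88 km, so Δλ = 523.0 / 92881.1 = 0.0056309° = 20.271″.

Δλ = 20.3″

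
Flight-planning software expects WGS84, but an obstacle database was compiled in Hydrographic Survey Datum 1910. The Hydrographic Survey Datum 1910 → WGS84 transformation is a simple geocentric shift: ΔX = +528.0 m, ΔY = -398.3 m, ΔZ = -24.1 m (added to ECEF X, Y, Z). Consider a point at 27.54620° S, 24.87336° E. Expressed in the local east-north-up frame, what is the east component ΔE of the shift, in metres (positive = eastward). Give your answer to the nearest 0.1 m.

At φ = -27.54620°, λ = 24.87336°: sin φ = -0.462464, cos φ = 0.886638, sin λ = 0.420614, cos λ = 0.907240.
ΔE = −sin λ·ΔX + cos λ·ΔY = −(0.420614)·(528.0) + (0.907240)·(-398.3) = -583.44 m.

ΔE = -583.4 m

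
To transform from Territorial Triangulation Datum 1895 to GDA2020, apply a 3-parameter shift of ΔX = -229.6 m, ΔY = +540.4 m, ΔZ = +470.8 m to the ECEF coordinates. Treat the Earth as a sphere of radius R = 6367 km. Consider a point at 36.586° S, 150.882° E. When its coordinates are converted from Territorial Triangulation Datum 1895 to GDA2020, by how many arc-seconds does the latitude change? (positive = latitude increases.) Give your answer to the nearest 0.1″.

sin φ = -0.596029, cos φ = 0.802963, sin λ = 0.486610, cos λ = -0.873619.
North component: ΔN = −sin φ cos λ·ΔX − sin φ sin λ·ΔY + cos φ·ΔZ = −(-0.596029)(-0.873619)(-229.6) − (-0.596029)(0.486610)(540.4) + (0.802963)(470.8) = 654.32 m.
1° of latitude spans πR/180 = 111125 m, so Δφ = 654.32 / 111125 × 3600 = 21.197″.

Δφ = 21.2″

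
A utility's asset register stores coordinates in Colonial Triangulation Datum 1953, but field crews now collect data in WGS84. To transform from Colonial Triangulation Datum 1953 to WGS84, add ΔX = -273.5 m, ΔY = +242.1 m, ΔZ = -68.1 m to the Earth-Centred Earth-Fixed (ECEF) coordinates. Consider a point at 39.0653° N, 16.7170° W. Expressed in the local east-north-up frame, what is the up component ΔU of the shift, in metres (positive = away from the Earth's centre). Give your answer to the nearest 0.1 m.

At φ = 39.0653°, λ = -16.7170°: sin φ = 0.630206, cos φ = 0.776428, sin λ = -0.287645, cos λ = 0.957737.
ΔU = cos φ cos λ·ΔX + cos φ sin λ·ΔY + sin φ·ΔZ = (0.776428)(0.957737)(-273.5) + (0.776428)(-0.287645)(242.1) + (0.630206)(-68.1) = -300.37 m.

ΔU = -300.4 m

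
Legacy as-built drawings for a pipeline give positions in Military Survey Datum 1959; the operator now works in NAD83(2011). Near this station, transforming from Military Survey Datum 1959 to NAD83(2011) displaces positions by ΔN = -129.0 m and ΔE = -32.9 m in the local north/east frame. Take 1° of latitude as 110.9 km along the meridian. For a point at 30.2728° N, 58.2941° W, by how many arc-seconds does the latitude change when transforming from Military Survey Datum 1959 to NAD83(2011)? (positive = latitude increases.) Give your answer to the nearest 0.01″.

Δφ = -4.19″

1° of latitude = 110.9 km, so Δφ = -129.0 / 110900 = -0.0011632° = -4.188″.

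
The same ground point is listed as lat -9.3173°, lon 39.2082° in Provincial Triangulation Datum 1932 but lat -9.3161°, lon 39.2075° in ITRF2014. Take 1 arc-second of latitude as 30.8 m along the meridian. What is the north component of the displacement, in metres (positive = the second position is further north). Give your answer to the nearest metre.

ΔN = 133 m

Δφ = -9.3161° − -9.3173° = +0.0012°; Δλ = 39.2075° − 39.2082° = -0.0007°.
1° of latitude = 3600 × 30.80 = 110880 m.
ΔN = Δφ × 110880 = 133.1 m; ΔE = Δλ × 110880 × cos(-9.3173°) = -0.0007 × 110880 × 0.986807 = -76.6 m.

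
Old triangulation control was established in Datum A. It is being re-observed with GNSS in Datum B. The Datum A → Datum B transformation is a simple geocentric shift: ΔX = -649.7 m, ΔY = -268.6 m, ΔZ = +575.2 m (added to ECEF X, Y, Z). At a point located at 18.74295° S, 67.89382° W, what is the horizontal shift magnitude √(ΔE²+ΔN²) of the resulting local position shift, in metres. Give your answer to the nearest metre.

890 m

At φ = -18.74295°, λ = -67.89382°: sin φ = -0.321323, cos φ = 0.946970, sin λ = -0.926488, cos λ = 0.376324.
ΔE = −sin λ·ΔX + cos λ·ΔY = −(-0.926488)·(-649.7) + (0.376324)·(-268.6) = -703.02 m.
ΔN = −sin φ cos λ·ΔX − sin φ sin λ·ΔY + cos φ·ΔZ = −(-0.321323)(0.376324)(-649.7) − (-0.321323)(-0.926488)(-268.6) + (0.946970)(575.2) = 546.10 m.
Horizontal magnitude = √(ΔE² + ΔN²) = √((-703.02)² + 546.10²) = 890.20 m.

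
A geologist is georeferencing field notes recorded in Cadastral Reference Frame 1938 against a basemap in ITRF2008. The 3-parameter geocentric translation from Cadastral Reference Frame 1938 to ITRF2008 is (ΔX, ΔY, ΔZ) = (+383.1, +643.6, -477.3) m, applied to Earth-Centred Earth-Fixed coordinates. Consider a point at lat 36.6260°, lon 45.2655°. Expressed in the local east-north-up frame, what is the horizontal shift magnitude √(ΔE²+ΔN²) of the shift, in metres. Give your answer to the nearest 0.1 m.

836.5 m

At φ = 36.6260°, λ = 45.2655°: sin φ = 0.596589, cos φ = 0.802547, sin λ = 0.710376, cos λ = 0.703823.
ΔE = −sin λ·ΔX + cos λ·ΔY = −(0.710376)·(383.1) + (0.703823)·(643.6) = 180.84 m.
ΔN = −sin φ cos λ·ΔX − sin φ sin λ·ΔY + cos φ·ΔZ = −(0.596589)(0.703823)(383.1) − (0.596589)(0.710376)(643.6) + (0.802547)(-477.3) = -816.68 m.
Horizontal magnitude = √(ΔE² + ΔN²) = √(180.84² + (-816.68)²) = 836.46 m.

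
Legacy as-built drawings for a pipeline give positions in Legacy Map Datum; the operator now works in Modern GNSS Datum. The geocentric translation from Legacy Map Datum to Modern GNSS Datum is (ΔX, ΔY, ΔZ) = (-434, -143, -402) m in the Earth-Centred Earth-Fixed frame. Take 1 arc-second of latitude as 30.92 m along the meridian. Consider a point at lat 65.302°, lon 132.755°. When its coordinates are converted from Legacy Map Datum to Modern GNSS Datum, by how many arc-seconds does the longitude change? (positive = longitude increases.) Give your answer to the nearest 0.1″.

Δλ = 32.2″

sin φ = 0.908523, cos φ = 0.417835, sin λ = 0.734263, cos λ = -0.678865.
East component: ΔE = −sin λ·ΔX + cos λ·ΔY = −(0.734263)(-434) + (-0.678865)(-143) = 415.75 m.
1° of latitude spans 3600 × 30.92 = 111312 m; at latitude φ, 1° of longitude spans that × cos φ = 46510.1 m, so Δλ = 415.75 / 46510.1 × 3600 = 32.180″.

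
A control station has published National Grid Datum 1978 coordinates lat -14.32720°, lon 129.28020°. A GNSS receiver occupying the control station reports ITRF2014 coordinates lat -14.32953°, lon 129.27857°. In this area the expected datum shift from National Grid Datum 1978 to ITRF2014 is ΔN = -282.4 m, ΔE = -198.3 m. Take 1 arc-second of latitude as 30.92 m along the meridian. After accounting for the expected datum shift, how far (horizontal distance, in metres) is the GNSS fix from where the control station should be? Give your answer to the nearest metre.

32 m

Observed coordinate differences: Δφ = -0.00233°, Δλ = -0.00163°.
Converting to metres (1° lat = 111312 m, cos φ = 0.968898): observed ΔN = -259.4 m, observed ΔE = -175.8 m.
Subtracting the expected shift leaves a residual of -259.4 − (-282.4) = 23.0 m north and -175.8 − (-198.3) = 22.5 m east.
Residual distance = √(23.0² + 22.5²) = 32.2 m.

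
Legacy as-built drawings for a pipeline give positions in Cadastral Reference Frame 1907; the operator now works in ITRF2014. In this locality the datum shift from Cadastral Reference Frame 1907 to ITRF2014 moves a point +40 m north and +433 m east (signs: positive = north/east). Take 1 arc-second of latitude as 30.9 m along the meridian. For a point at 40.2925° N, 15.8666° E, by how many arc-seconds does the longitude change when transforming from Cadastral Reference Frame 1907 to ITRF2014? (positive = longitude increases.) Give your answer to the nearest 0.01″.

Δλ = 18.37″

At latitude 40.2925°, cos φ = 0.762753.
1″ of longitude at this latitude = 30.90 × cos φ = 23.5691 m, so Δλ = 433.0 / 23.5691 = 18.372″.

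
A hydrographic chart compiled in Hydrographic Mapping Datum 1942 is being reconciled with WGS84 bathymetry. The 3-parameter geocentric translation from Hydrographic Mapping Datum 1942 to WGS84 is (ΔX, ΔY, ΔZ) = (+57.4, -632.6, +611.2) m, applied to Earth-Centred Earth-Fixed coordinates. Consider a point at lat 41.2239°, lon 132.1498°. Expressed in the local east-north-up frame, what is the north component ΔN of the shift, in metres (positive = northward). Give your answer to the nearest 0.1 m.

ΔN = 794.2 m

At φ = 41.2239°, λ = 132.1498°: sin φ = 0.659003, cos φ = 0.752140, sin λ = 0.741393, cos λ = -0.671071.
ΔN = −sin φ cos λ·ΔX − sin φ sin λ·ΔY + cos φ·ΔZ = −(0.659003)(-0.671071)(57.4) − (0.659003)(0.741393)(-632.6) + (0.752140)(611.2) = 794.17 m.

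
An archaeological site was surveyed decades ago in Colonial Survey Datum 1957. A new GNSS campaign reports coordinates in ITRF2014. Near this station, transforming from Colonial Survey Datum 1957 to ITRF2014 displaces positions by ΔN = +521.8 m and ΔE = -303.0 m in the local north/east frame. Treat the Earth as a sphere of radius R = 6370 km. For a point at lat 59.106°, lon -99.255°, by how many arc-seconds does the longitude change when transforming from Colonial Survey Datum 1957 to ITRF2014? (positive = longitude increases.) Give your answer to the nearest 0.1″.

Δλ = -19.1″

At latitude 59.106°, cos φ = 0.513451.
One radian of longitude at latitude φ spans R cos φ, so Δλ = ΔE / (R cos φ) = -303.0 / (6370000 × 0.513451) = -9.2641e-05 rad = -19.109″.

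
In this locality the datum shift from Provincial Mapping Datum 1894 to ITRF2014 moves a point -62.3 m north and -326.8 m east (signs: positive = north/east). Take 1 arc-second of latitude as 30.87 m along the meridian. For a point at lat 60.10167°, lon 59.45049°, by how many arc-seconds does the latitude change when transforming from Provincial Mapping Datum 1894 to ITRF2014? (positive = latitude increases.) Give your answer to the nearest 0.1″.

Δφ = -2.0″

1″ of latitude = 30.87 m, so Δφ = -62.3 / 30.87 = -2.018″.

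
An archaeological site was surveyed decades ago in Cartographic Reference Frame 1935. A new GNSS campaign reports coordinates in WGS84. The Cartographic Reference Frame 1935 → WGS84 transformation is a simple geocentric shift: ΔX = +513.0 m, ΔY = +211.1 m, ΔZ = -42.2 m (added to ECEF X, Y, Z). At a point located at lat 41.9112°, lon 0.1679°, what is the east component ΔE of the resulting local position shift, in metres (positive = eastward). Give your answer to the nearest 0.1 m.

The local east axis at (φ, λ) is (−sin λ, cos λ, 0), so ΔE = −sin(0.1679°)·513.0 + cos(0.1679°)·211.1 = 209.60 m.

ΔE = 209.6 m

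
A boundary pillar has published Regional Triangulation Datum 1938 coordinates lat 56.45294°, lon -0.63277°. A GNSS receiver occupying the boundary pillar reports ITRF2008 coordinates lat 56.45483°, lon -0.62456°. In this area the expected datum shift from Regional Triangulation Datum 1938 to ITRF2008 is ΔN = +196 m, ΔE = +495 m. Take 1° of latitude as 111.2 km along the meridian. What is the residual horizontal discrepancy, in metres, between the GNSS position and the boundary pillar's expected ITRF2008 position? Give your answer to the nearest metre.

17 m

Observed coordinate differences: Δφ = +0.00189°, Δλ = +0.00821°.
Converting to metres (1° lat = 111200 m, cos φ = 0.552622): observed ΔN = 210.2 m, observed ΔE = 504.5 m.
Subtracting the expected shift leaves a residual of 210.2 − (196) = 14.2 m north and 504.5 − (495) = 9.5 m east.
Residual distance = √(14.2² + 9.5²) = 17.1 m.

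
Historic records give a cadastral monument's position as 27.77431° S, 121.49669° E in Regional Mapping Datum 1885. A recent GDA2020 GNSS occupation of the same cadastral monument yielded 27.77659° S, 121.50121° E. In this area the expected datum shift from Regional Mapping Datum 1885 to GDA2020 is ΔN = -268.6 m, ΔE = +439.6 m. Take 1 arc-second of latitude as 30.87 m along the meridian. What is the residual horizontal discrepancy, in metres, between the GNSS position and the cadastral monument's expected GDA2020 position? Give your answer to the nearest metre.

Observed coordinate differences: Δφ = -0.00228°, Δλ = +0.00452°.
Converting to metres (1° lat = 111132 m, cos φ = 0.884790): observed ΔN = -253.4 m, observed ΔE = 444.4 m.
Subtracting the expected shift leaves a residual of -253.4 − (-268.6) = 15.2 m north and 444.4 − (439.6) = 4.8 m east.
Residual distance = √(15.2² + 4.8²) = 16.0 m.

16 m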